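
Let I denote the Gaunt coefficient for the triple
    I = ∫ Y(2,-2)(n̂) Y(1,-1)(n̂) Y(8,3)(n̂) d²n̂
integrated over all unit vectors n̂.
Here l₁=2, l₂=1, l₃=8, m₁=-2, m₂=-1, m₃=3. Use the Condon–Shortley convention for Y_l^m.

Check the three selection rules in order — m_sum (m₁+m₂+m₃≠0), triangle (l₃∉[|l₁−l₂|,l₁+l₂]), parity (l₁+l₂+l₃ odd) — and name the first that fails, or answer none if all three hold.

m₁+m₂+m₃ = -2 − 1 + 3 = 0  ✓
triangle: |2−1|=1 ≤ l₃=8 ≤ 2+1=3  ✗
parity: l₁+l₂+l₃ = 11 is odd

triangle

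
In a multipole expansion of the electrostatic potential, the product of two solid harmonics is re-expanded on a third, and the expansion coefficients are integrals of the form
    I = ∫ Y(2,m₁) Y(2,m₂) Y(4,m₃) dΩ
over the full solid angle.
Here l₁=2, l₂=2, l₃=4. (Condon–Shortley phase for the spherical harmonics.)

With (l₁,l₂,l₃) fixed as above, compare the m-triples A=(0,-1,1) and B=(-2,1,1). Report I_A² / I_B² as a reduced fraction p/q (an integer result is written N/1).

Same 2,2,4: normalisation and zero-m 3j drop out of the ratio.
A: Δ: 0! 4! 4! / 9! → 1/630; sum: t=0:+1/24 = 1/24; 3j²(2 2 4; 0 -1 1) = Δ·Π!·Σ² = 1/21  (sign -1)
B: Δ: 0! 4! 4! / 9! → 1/630; sum: t=0:+1/144 = 1/144; 3j²(2 2 4; -2 1 1) = Δ·Π!·Σ² = 1/126  (sign -1)
I_A²/I_B² = (1/21)/(1/126) = 6/1

6/1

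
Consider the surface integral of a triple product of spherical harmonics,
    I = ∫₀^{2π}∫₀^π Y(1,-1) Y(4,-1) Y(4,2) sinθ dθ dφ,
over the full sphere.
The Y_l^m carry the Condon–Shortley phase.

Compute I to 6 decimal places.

l₁+l₂+l₃=9 is odd: 3j(l;000)=0 ⇒ I=0

0.000000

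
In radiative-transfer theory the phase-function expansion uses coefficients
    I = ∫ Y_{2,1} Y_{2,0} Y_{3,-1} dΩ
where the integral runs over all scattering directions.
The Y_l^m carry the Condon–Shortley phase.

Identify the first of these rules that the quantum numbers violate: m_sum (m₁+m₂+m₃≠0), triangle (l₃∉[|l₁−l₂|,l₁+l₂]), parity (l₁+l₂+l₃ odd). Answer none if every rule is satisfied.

Σmᵢ = 0  ✓
l₃∈[|l₁−l₂|,l₁+l₂]=[0,4], have l₃=3  ✓
Σlᵢ = 7 ⇒ odd  ✗

parity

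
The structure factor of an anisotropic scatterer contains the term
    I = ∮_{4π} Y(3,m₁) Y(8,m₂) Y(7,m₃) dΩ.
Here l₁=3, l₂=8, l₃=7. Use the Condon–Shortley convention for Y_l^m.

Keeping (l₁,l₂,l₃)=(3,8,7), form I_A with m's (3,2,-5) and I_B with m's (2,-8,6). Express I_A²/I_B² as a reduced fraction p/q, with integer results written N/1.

297/2366

Same 3,8,7: normalisation and zero-m 3j drop out of the ratio.
A: Δ: 4! 2! 12! / 19! → 1/5290740; sum: t=0:+1/348364800 = 1/348364800; 3j²(3 8 7; 3 2 -5) = Δ·Π!·Σ² = 165/58786  (sign +1)
B: Δ: 4! 2! 12! / 19! → 1/5290740; sum: t=0:+1/11496038400 = 1/11496038400; 3j²(3 8 7; 2 -8 6) = Δ·Π!·Σ² = 65/2907  (sign -1)
I_A²/I_B² = (165/58786)/(65/2907) = 297/2366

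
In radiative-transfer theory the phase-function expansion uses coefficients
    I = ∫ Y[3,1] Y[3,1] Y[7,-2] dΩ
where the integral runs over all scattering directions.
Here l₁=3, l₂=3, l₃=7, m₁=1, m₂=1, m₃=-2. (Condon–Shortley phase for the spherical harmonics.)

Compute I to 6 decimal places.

0.000000

|3−3|≤7≤3+3 violated ⇒ I = 0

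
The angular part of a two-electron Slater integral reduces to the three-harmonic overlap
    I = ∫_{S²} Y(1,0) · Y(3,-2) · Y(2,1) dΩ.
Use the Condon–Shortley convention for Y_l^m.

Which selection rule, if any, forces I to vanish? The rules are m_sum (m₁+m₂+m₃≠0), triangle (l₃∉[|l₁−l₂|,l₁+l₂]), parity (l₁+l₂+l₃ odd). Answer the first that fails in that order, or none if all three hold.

m_sum

azimuthal sum: 0 − 2 + 1 = -1  ✗
2 ≤ 2 ≤ 4 (triangle on l)
L = 1 + 3 + 2 = 6 (even)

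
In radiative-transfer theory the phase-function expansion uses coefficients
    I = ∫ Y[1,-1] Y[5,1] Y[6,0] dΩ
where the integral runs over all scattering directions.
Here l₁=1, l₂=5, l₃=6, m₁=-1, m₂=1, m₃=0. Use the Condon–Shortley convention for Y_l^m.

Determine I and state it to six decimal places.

Checks pass: Σm=0; 12 even; l₃=6∈[4,6].
(2·1+1)(2·5+1)(2·6+1) = 429
Δ: 0! 2! 10! / 13! → 1/858
sum: t=0:+1/14400 = 1/14400
3j²(1 5 6; 0 0 0) = Δ·Π!·Σ² = 6/143  (sign +1)
sum: t=0:+1/34560 = 1/34560
3j²(1 5 6; -1 1 0) = Δ·Π!·Σ² = 5/286  (sign +1)
combine: 4πI² = 429·6/143·5/286 = 45/143
take √, sign +1: I = 0.15824621

0.158246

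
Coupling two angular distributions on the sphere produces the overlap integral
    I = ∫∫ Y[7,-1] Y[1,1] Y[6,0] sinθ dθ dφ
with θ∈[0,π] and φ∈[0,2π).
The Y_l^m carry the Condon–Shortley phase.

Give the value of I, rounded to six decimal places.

-0.185147

Rules hold: Σm=0, L=14 even, 6≤6≤8.
N = 15·3·13 = 585
Δ = 2!·12!·0!/15! = 1/1365
Racah Σ t=1..1: t=1:−1/518400 = -1/518400
⇒ 3j(7 1 6; 0 0 0)² = 7/195, sgn -1
Racah Σ t=2..2: t=2:+1/1036800 = 1/1036800
⇒ 3j(7 1 6; -1 1 0)² = 4/195, sgn +1
4πI² = N·(3j₀)²·(3jₘ)² = 28/65
I = -1·√(0.430769/4π) = -0.18514731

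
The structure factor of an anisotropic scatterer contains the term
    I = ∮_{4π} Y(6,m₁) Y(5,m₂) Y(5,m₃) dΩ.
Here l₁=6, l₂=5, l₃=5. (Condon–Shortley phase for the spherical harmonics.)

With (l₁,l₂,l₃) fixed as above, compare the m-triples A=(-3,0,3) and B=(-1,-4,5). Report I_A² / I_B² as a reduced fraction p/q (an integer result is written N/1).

125/63

Same 6,5,5: normalisation and zero-m 3j drop out of the ratio.
A: Δ: 6! 6! 4! / 17! → 1/28588560; sum: t=3:−1/103680 t=4:+1/34560 t=5:−1/138240 = 1/82944; 3j²(6 5 5; -3 0 3) = Δ·Π!·Σ² = 125/9724  (sign +1)
B: Δ: 6! 6! 4! / 17! → 1/28588560; sum: t=1:−1/2073600 = -1/2073600; 3j²(6 5 5; -1 -4 5) = Δ·Π!·Σ² = 63/9724  (sign -1)
I_A²/I_B² = (125/9724)/(63/9724) = 125/63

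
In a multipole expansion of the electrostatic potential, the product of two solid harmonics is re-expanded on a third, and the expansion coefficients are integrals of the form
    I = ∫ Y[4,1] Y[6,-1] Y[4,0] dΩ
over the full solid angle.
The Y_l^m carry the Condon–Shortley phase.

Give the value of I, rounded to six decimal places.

-0.103072

m-sum 0 ✓  L=14 even ✓  2≤4≤10 ✓
Π(2lᵢ+1) = 9×13×9 = 1053
triangle coeff Δ(4,6,4) = 1/1261260
Σ_t [2,4]: t=2:+1/4608 t=3:−1/1296 t=4:+1/4608 = -7/20736
(3j)²=20/1287 [(4 6 4; 0 0 0)], sign=-1
Σ_t [1,3]: t=1:−1/11520 t=2:+1/1728 t=3:−1/3456 = 7/34560
(3j)²=7/858 [(4 6 4; 1 -1 0)], sign=+1
⇒ 4πI² = 210/1573
I = (-1)√(210/1573/(4π)) = -0.10307192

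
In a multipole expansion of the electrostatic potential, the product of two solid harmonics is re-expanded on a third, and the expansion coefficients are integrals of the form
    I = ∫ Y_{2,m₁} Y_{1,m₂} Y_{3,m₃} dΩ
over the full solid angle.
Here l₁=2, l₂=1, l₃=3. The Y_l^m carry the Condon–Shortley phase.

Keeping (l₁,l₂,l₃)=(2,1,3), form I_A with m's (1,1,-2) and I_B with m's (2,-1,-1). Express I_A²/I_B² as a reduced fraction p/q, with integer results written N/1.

10/1

Shared (l₁,l₂,l₃)=(2,1,3): N and (l;000)² cancel in I_A²/I_B².
A: Δ = 0!·4!·2!/7! = 1/105; Racah Σ t=0..0: t=0:+1/12 = 1/12; ⇒ 3j(2 1 3; 1 1 -2)² = 2/21, sgn -1
B: Δ = 0!·4!·2!/7! = 1/105; Racah Σ t=0..0: t=0:+1/48 = 1/48; ⇒ 3j(2 1 3; 2 -1 -1)² = 1/105, sgn +1
I_A²/I_B² = (2/21)/(1/105) = 10/1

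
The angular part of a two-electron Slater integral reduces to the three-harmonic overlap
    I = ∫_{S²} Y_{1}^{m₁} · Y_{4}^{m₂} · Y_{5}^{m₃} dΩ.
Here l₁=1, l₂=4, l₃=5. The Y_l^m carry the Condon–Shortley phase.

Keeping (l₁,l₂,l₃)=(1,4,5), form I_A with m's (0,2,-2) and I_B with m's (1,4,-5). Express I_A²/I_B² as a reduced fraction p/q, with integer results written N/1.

7/15

Shared (l₁,l₂,l₃)=(1,4,5): N and (l;000)² cancel in I_A²/I_B².
A: Δ = 0!·2!·8!/11! = 1/495; Racah Σ t=0..0: t=0:+1/1440 = 1/1440; ⇒ 3j(1 4 5; 0 2 -2)² = 7/165, sgn -1
B: Δ = 0!·2!·8!/11! = 1/495; Racah Σ t=0..0: t=0:+1/80640 = 1/80640; ⇒ 3j(1 4 5; 1 4 -5)² = 1/11, sgn +1
I_A²/I_B² = (7/165)/(1/11) = 7/15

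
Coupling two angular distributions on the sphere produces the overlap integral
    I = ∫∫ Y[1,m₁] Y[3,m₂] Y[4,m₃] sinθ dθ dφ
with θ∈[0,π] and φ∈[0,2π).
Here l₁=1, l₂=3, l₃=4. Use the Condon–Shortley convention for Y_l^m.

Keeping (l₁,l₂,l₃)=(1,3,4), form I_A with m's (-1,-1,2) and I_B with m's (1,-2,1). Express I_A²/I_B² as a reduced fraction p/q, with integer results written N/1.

5/1

Shared (l₁,l₂,l₃)=(1,3,4): N and (l;000)² cancel in I_A²/I_B².
A: Δ = 0!·2!·6!/9! = 1/252; Racah Σ t=0..0: t=0:+1/96 = 1/96; ⇒ 3j(1 3 4; -1 -1 2)² = 5/84, sgn +1
B: Δ = 0!·2!·6!/9! = 1/252; Racah Σ t=0..0: t=0:+1/240 = 1/240; ⇒ 3j(1 3 4; 1 -2 1)² = 1/84, sgn -1
I_A²/I_B² = (5/84)/(1/84) = 5/1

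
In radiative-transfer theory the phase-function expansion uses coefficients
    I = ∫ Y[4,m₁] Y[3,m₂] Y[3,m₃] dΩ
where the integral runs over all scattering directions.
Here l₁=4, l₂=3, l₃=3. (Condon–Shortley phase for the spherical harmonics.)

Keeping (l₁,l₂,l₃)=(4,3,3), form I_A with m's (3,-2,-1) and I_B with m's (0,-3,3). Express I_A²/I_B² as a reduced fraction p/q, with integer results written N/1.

Same 4,3,3: normalisation and zero-m 3j drop out of the ratio.
A: Δ: 4! 4! 2! / 11! → 1/34650; sum: t=0:+1/144 t=1:−1/288 = 1/288; 3j²(4 3 3; 3 -2 -1) = Δ·Π!·Σ² = 1/99  (sign +1)
B: Δ: 4! 4! 2! / 11! → 1/34650; sum: t=0:+1/1152 = 1/1152; 3j²(4 3 3; 0 -3 3) = Δ·Π!·Σ² = 1/154  (sign +1)
I_A²/I_B² = (1/99)/(1/154) = 14/9

14/9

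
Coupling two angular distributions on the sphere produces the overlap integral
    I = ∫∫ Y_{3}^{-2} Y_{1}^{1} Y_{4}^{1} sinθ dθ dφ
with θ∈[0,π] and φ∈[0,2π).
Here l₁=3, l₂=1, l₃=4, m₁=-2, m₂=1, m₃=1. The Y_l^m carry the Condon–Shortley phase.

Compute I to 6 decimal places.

-0.106622

Checks pass: Σm=0; 8 even; l₃=4∈[2,4].
(2·3+1)(2·1+1)(2·4+1) = 189
Δ: 0! 6! 2! / 9! → 1/252
sum: t=0:+1/36 = 1/36
3j²(3 1 4; 0 0 0) = Δ·Π!·Σ² = 4/63  (sign +1)
sum: t=0:+1/240 = 1/240
3j²(3 1 4; -2 1 1) = Δ·Π!·Σ² = 1/84  (sign -1)
combine: 4πI² = 189·4/63·1/84 = 1/7
take √, sign -1: I = -0.10662181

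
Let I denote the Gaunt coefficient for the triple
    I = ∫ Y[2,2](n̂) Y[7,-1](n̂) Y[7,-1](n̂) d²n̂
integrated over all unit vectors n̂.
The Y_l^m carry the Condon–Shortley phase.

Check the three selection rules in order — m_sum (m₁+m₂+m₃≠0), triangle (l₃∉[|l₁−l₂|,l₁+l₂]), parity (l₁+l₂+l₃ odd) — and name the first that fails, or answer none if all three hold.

none

m₁+m₂+m₃ = 2 − 1 − 1 = 0  ✓
triangle: |2−7|=5 ≤ l₃=7 ≤ 2+7=9  ✓
parity: l₁+l₂+l₃ = 16 is even  ✓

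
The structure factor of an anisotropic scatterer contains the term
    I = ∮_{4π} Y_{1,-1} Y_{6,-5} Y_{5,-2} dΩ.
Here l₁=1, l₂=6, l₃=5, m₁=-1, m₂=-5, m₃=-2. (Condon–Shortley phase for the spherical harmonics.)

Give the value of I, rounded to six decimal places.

0.000000

m-sum = -1 − 5 − 2 = -8 ≠ 0 ⇒ I = 0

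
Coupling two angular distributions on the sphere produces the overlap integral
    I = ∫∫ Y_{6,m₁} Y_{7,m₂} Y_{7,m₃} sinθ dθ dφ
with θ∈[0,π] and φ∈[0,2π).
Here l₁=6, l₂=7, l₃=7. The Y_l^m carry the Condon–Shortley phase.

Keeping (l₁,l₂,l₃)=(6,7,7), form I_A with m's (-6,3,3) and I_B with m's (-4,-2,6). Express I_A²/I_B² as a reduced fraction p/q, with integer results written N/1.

50/39

Same 6,7,7: normalisation and zero-m 3j drop out of the ratio.
A: Δ: 6! 6! 8! / 21! → 1/2444321880; sum: t=6:+1/298598400 = 1/298598400; 3j²(6 7 7; -6 3 3) = Δ·Π!·Σ² = 70/4199  (sign +1)
B: Δ: 6! 6! 8! / 21! → 1/2444321880; sum: t=4:+1/174182400 t=5:−1/580608000 = 1/248832000; 3j²(6 7 7; -4 -2 6) = Δ·Π!·Σ² = 21/1615  (sign -1)
I_A²/I_B² = (70/4199)/(21/1615) = 50/39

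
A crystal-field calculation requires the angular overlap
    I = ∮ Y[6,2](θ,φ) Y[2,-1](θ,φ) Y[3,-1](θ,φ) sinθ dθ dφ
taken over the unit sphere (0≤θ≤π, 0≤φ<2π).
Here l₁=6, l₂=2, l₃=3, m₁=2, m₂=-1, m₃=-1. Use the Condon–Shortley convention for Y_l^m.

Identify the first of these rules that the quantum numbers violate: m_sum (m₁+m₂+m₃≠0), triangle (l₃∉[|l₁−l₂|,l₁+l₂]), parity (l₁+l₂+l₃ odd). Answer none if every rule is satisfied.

triangle

m₁+m₂+m₃ = 2 − 1 − 1 = 0  ✓
triangle: |6−2|=4 ≤ l₃=3 ≤ 6+2=8  ✗
parity: l₁+l₂+l₃ = 11 is odd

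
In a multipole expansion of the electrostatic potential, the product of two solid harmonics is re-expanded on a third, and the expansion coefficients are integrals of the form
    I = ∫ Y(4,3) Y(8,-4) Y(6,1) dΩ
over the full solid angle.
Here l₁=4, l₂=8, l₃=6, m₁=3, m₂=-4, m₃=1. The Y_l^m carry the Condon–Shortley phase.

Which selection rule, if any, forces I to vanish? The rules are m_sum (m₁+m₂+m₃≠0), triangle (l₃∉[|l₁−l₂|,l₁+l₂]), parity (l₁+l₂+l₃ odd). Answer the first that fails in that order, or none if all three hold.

m₁+m₂+m₃ = 3 − 4 + 1 = 0  ✓
triangle: |4−8|=4 ≤ l₃=6 ≤ 4+8=12  ✓
parity: l₁+l₂+l₃ = 18 is even  ✓

none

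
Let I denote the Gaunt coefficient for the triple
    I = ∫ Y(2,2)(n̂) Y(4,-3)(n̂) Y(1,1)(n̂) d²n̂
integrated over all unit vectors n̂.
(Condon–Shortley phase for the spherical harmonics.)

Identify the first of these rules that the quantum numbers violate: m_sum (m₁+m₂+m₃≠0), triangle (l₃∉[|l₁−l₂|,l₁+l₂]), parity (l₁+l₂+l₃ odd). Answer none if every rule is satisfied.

triangle

azimuthal sum: 2 − 3 + 1 = 0  ✓
2 ≤ 1 ≤ 6 (triangle on l)  ✗
L = 2 + 4 + 1 = 7 (odd)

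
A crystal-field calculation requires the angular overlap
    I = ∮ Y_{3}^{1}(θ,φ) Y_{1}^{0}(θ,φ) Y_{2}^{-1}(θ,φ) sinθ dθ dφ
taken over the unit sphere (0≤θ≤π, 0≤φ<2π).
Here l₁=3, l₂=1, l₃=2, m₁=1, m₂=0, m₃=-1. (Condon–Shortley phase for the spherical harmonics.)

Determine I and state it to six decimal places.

-0.233597

Rules hold: Σm=0, L=6 even, 2≤2≤4.
N = 7·3·5 = 105
Δ = 2!·4!·0!/7! = 1/105
Racah Σ t=1..1: t=1:−1/4 = -1/4
⇒ 3j(3 1 2; 0 0 0)² = 3/35, sgn -1
Racah Σ t=1..1: t=1:−1/6 = -1/6
⇒ 3j(3 1 2; 1 0 -1)² = 8/105, sgn +1
4πI² = N·(3j₀)²·(3jₘ)² = 24/35
I = -1·√(0.685714/4π) = -0.23359668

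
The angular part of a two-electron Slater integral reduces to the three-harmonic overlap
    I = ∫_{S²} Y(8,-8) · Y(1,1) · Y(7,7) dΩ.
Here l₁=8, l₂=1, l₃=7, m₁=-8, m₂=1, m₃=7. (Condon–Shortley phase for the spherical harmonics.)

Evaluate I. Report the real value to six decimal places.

0.335179

Rules hold: Σm=0, L=16 even, 7≤7≤9.
N = 17·3·15 = 765
Δ = 2!·14!·0!/17! = 1/2040
Racah Σ t=1..1: t=1:−1/25401600 = -1/25401600
⇒ 3j(8 1 7; 0 0 0)² = 8/255, sgn +1
Racah Σ t=2..2: t=2:+1/174356582400 = 1/174356582400
⇒ 3j(8 1 7; -8 1 7)² = 1/17, sgn +1
4πI² = N·(3j₀)²·(3jₘ)² = 24/17
I = +1·√(1.41176/4π) = 0.33517856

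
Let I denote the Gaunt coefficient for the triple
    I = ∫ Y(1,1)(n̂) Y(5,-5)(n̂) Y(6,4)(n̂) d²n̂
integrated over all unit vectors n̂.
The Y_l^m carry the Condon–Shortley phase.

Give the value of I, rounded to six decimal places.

Checks pass: Σm=0; 12 even; l₃=6∈[4,6].
(2·1+1)(2·5+1)(2·6+1) = 429
Δ: 0! 2! 10! / 13! → 1/858
sum: t=0:+1/14400 = 1/14400
3j²(1 5 6; 0 0 0) = Δ·Π!·Σ² = 6/143  (sign +1)
sum: t=0:+1/7257600 = 1/7257600
3j²(1 5 6; 1 -5 4) = Δ·Π!·Σ² = 1/858  (sign +1)
combine: 4πI² = 429·6/143·1/858 = 3/143
take √, sign +1: I = 0.04085899

0.040859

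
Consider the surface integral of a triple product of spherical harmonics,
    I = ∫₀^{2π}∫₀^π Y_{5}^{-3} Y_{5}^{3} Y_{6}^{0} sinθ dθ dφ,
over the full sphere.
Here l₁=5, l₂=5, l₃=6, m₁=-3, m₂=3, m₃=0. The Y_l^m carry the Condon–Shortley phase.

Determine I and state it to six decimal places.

0.088978

m-sum 0 ✓  L=16 even ✓  0≤6≤10 ✓
Π(2lᵢ+1) = 11×11×13 = 1573
triangle coeff Δ(5,5,6) = 1/28588560
Σ_t [0,4]: t=0:+1/345600 t=1:−1/13824 t=2:+1/5184 t=3:−1/13824 t=4:+1/345600 = 7/129600
(3j)²=80/7293 [(5 5 6; 0 0 0)], sign=+1
Σ_t [2,4]: t=2:+1/2073600 t=3:−1/86400 t=4:+1/55296 = 29/4147200
(3j)²=841/145860 [(5 5 6; -3 3 0)], sign=+1
⇒ 4πI² = 3364/33813
I = (+1)√(3364/33813/(4π)) = 0.08897771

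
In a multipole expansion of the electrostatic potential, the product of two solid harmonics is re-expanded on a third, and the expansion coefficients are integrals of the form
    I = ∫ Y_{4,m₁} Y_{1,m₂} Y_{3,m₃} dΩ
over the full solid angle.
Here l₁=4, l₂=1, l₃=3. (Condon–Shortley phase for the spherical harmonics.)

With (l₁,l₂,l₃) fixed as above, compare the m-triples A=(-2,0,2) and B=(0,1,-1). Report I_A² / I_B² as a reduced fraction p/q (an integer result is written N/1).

l's match ⇒ only the (l;m) 3-j factors differ between A and B.
A: triangle coeff Δ(4,1,3) = 1/252; Σ_t [1,1]: t=1:−1/120 = -1/120; (3j)²=1/21 [(4 1 3; -2 0 2)], sign=+1
B: triangle coeff Δ(4,1,3) = 1/252; Σ_t [2,2]: t=2:+1/96 = 1/96; (3j)²=1/42 [(4 1 3; 0 1 -1)], sign=+1
I_A²/I_B² = (1/21)/(1/42) = 2/1

2/1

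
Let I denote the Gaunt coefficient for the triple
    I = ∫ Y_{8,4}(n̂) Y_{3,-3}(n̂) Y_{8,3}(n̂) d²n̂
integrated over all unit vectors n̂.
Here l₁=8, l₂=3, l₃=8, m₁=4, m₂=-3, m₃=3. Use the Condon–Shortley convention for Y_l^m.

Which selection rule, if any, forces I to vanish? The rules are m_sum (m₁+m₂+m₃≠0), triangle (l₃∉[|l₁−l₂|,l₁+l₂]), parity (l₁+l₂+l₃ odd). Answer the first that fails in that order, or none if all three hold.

m_sum

m₁+m₂+m₃ = 4 − 3 + 3 = 4  ✗
triangle: |8−3|=5 ≤ l₃=8 ≤ 8+3=11
parity: l₁+l₂+l₃ = 19 is odd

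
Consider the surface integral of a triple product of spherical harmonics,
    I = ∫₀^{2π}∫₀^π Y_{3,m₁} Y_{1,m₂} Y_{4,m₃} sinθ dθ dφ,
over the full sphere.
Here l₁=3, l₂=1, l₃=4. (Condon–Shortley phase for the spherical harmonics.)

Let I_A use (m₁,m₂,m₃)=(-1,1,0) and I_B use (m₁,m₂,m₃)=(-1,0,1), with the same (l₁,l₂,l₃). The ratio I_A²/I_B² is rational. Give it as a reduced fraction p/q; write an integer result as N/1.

l's match ⇒ only the (l;m) 3-j factors differ between A and B.
A: triangle coeff Δ(3,1,4) = 1/252; Σ_t [0,0]: t=0:+1/96 = 1/96; (3j)²=1/42 [(3 1 4; -1 1 0)], sign=+1
B: triangle coeff Δ(3,1,4) = 1/252; Σ_t [0,0]: t=0:+1/48 = 1/48; (3j)²=5/84 [(3 1 4; -1 0 1)], sign=-1
I_A²/I_B² = (1/42)/(5/84) = 2/5

2/5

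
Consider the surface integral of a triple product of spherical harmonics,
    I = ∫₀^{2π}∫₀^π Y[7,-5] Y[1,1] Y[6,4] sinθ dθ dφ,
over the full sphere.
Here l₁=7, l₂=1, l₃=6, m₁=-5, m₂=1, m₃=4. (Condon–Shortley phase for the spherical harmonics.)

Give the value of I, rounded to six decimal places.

Rules hold: Σm=0, L=14 even, 6≤6≤8.
N = 15·3·13 = 585
Δ = 2!·12!·0!/15! = 1/1365
Racah Σ t=1..1: t=1:−1/518400 = -1/518400
⇒ 3j(7 1 6; 0 0 0)² = 7/195, sgn -1
Racah Σ t=2..2: t=2:+1/14515200 = 1/14515200
⇒ 3j(7 1 6; -5 1 4)² = 22/455, sgn +1
4πI² = N·(3j₀)²·(3jₘ)² = 66/65
I = -1·√(1.01538/4π) = -0.28425647

-0.284256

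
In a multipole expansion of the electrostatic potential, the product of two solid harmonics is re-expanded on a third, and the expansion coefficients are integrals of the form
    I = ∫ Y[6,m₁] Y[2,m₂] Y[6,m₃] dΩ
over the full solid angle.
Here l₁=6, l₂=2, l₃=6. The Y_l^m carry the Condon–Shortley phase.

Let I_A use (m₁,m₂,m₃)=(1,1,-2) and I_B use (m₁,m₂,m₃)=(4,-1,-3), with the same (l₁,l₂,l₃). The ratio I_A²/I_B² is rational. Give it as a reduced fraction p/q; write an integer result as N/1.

Same 6,2,6: normalisation and zero-m 3j drop out of the ratio.
A: Δ: 2! 10! 2! / 15! → 1/90090; sum: t=1:−1/34560 t=2:+1/60480 = -1/80640; 3j²(6 2 6; 1 1 -2) = Δ·Π!·Σ² = 6/1001  (sign -1)
B: Δ: 2! 10! 2! / 15! → 1/90090; sum: t=0:+1/161280 t=1:−1/725760 = 1/207360; 3j²(6 2 6; 4 -1 -3) = Δ·Π!·Σ² = 7/286  (sign -1)
I_A²/I_B² = (6/1001)/(7/286) = 12/49

12/49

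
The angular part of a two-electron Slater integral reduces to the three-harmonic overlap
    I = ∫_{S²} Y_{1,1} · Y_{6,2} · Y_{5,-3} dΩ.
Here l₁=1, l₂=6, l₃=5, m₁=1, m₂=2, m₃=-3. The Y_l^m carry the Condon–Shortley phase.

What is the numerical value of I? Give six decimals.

0.100084

m-sum 0 ✓  L=12 even ✓  5≤5≤7 ✓
Π(2lᵢ+1) = 3×13×11 = 429
triangle coeff Δ(1,6,5) = 1/858
Σ_t [1,1]: t=1:−1/14400 = -1/14400
(3j)²=6/143 [(1 6 5; 0 0 0)], sign=+1
Σ_t [0,0]: t=0:+1/161280 = 1/161280
(3j)²=1/143 [(1 6 5; 1 2 -3)], sign=+1
⇒ 4πI² = 18/143
I = (+1)√(18/143/(4π)) = 0.10008369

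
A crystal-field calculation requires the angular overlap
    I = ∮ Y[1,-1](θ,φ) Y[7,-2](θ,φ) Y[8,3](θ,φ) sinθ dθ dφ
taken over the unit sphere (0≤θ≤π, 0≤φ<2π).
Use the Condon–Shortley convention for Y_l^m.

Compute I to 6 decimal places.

m-sum 0 ✓  L=16 even ✓  6≤8≤8 ✓
Π(2lᵢ+1) = 3×15×17 = 765
triangle coeff Δ(1,7,8) = 1/2040
Σ_t [0,0]: t=0:+1/25401600 = 1/25401600
(3j)²=8/255 [(1 7 8; 0 0 0)], sign=+1
Σ_t [0,0]: t=0:+1/87091200 = 1/87091200
(3j)²=11/408 [(1 7 8; -1 -2 3)], sign=-1
⇒ 4πI² = 11/17
I = (-1)√(11/17/(4π)) = -0.22691696

-0.226917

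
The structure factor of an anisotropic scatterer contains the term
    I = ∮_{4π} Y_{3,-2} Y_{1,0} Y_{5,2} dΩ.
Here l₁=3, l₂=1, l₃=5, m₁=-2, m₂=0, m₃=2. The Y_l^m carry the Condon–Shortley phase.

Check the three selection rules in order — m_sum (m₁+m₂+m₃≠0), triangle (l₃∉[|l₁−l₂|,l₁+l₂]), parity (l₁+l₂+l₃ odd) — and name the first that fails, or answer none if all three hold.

azimuthal sum: -2 + 0 + 2 = 0  ✓
2 ≤ 5 ≤ 4 (triangle on l)  ✗
L = 3 + 1 + 5 = 9 (odd)

triangle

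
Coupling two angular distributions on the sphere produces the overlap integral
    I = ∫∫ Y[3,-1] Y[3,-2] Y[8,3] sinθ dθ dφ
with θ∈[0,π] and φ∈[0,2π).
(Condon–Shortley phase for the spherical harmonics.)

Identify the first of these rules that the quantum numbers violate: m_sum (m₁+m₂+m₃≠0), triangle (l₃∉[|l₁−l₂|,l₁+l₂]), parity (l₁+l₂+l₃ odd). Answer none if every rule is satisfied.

triangle

Σmᵢ = 0  ✓
l₃∈[|l₁−l₂|,l₁+l₂]=[0,6], have l₃=8  ✗
Σlᵢ = 14 ⇒ even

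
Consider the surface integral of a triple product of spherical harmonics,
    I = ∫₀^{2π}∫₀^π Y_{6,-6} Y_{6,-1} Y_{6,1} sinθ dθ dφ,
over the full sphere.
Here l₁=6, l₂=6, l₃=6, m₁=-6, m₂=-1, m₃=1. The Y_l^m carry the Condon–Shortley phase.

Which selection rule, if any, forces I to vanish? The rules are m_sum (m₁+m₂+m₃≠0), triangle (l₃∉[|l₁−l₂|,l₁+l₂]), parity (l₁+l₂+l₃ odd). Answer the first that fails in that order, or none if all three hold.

m₁+m₂+m₃ = -6 − 1 + 1 = -6  ✗
triangle: |6−6|=0 ≤ l₃=6 ≤ 6+6=12
parity: l₁+l₂+l₃ = 18 is even

m_sum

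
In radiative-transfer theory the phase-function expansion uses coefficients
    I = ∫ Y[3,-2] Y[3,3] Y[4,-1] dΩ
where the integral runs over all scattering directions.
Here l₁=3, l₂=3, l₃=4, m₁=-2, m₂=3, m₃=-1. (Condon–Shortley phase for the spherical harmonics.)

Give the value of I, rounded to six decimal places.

0.140463

m-sum 0 ✓  L=10 even ✓  0≤4≤6 ✓
Π(2lᵢ+1) = 7×7×9 = 441
triangle coeff Δ(3,3,4) = 1/34650
Σ_t [0,2]: t=0:+1/72 t=1:−1/16 t=2:+1/72 = -5/144
(3j)²=2/77 [(3 3 4; 0 0 0)], sign=-1
Σ_t [2,2]: t=2:+1/288 = 1/288
(3j)²=5/231 [(3 3 4; -2 3 -1)], sign=-1
⇒ 4πI² = 30/121
I = (+1)√(30/121/(4π)) = 0.14046335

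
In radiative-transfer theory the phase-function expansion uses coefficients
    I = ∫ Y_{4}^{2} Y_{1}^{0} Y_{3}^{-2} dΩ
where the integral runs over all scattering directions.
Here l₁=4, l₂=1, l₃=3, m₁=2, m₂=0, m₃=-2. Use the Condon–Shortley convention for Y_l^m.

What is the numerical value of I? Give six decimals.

m-sum 0 ✓  L=8 even ✓  3≤3≤5 ✓
Π(2lᵢ+1) = 9×3×7 = 189
triangle coeff Δ(4,1,3) = 1/252
Σ_t [1,1]: t=1:−1/36 = -1/36
(3j)²=4/63 [(4 1 3; 0 0 0)], sign=+1
Σ_t [1,1]: t=1:−1/120 = -1/120
(3j)²=1/21 [(4 1 3; 2 0 -2)], sign=+1
⇒ 4πI² = 4/7
I = (+1)√(4/7/(4π)) = 0.21324362

0.213244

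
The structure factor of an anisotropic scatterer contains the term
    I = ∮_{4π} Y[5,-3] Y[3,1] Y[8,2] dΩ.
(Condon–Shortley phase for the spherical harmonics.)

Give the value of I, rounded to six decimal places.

m-sum 0 ✓  L=16 even ✓  2≤8≤8 ✓
Π(2lᵢ+1) = 11×7×17 = 1309
triangle coeff Δ(5,3,8) = 1/136136
Σ_t [0,0]: t=0:+1/518400 = 1/518400
(3j)²=56/2431 [(5 3 8; 0 0 0)], sign=+1
Σ_t [0,0]: t=0:+1/3870720 = 1/3870720
(3j)²=675/136136 [(5 3 8; -3 1 2)], sign=+1
⇒ 4πI² = 4725/31603
I = (+1)√(4725/31603/(4π)) = 0.10907666

0.109077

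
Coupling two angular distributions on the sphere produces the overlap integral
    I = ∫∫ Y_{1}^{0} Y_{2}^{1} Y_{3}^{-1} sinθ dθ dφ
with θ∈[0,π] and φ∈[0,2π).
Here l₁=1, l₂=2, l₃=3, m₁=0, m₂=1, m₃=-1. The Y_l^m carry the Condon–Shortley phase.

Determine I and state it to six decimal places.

-0.233597

Checks pass: Σm=0; 6 even; l₃=3∈[1,3].
(2·1+1)(2·2+1)(2·3+1) = 105
Δ: 0! 2! 4! / 7! → 1/105
sum: t=0:+1/4 = 1/4
3j²(1 2 3; 0 0 0) = Δ·Π!·Σ² = 3/35  (sign -1)
sum: t=0:+1/6 = 1/6
3j²(1 2 3; 0 1 -1) = Δ·Π!·Σ² = 8/105  (sign +1)
combine: 4πI² = 105·3/35·8/105 = 24/35
take √, sign -1: I = -0.23359668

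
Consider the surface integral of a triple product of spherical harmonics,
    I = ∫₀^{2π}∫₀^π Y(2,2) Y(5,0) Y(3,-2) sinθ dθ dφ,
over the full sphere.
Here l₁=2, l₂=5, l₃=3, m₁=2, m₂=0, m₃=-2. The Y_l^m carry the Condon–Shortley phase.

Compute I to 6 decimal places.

0.053579

Rules hold: Σm=0, L=10 even, 3≤3≤7.
N = 5·11·7 = 385
Δ = 4!·0!·6!/11! = 1/2310
Racah Σ t=2..2: t=2:+1/144 = 1/144
⇒ 3j(2 5 3; 0 0 0)² = 10/231, sgn -1
Racah Σ t=0..0: t=0:+1/2880 = 1/2880
⇒ 3j(2 5 3; 2 0 -2)² = 1/462, sgn -1
4πI² = N·(3j₀)²·(3jₘ)² = 25/693
I = +1·√(0.036075/4π) = 0.05357948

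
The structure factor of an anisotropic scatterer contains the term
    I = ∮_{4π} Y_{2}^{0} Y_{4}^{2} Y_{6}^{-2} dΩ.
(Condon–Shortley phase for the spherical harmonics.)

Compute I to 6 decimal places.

Checks pass: Σm=0; 12 even; l₃=6∈[2,6].
(2·2+1)(2·4+1)(2·6+1) = 585
Δ: 0! 4! 8! / 13! → 1/6435
sum: t=0:+1/2304 = 1/2304
3j²(2 4 6; 0 0 0) = Δ·Π!·Σ² = 5/143  (sign +1)
sum: t=0:+1/5760 = 1/5760
3j²(2 4 6; 0 2 -2) = Δ·Π!·Σ² = 56/2145  (sign +1)
combine: 4πI² = 585·5/143·56/2145 = 840/1573
take √, sign +1: I = 0.20614383

0.206144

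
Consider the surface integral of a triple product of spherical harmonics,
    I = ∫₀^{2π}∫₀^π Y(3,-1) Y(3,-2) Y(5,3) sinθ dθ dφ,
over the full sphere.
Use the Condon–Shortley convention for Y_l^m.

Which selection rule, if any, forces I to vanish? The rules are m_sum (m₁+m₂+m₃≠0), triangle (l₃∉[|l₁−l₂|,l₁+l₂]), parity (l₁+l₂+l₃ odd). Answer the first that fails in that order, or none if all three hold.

parity

m₁+m₂+m₃ = -1 − 2 + 3 = 0  ✓
triangle: |3−3|=0 ≤ l₃=5 ≤ 3+3=6  ✓
parity: l₁+l₂+l₃ = 11 is odd  ✗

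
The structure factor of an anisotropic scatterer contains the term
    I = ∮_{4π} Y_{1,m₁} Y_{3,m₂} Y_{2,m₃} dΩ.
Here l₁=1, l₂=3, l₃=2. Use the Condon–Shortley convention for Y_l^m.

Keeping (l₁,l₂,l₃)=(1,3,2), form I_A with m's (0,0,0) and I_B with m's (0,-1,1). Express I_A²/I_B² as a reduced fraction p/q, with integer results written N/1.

Shared (l₁,l₂,l₃)=(1,3,2): N and (l;000)² cancel in I_A²/I_B².
A: Δ = 2!·0!·4!/7! = 1/105; Racah Σ t=1..1: t=1:−1/4 = -1/4; ⇒ 3j(1 3 2; 0 0 0)² = 3/35, sgn -1
B: Δ = 2!·0!·4!/7! = 1/105; Racah Σ t=1..1: t=1:−1/6 = -1/6; ⇒ 3j(1 3 2; 0 -1 1)² = 8/105, sgn +1
I_A²/I_B² = (3/35)/(8/105) = 9/8

9/8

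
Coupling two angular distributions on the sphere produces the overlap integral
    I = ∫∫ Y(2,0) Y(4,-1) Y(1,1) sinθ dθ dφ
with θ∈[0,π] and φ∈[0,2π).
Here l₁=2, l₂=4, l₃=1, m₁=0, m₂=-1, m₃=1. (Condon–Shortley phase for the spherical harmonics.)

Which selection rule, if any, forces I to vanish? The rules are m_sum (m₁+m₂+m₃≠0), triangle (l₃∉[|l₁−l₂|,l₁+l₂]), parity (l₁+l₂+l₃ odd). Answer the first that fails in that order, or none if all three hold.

triangle

Σmᵢ = 0  ✓
l₃∈[|l₁−l₂|,l₁+l₂]=[2,6], have l₃=1  ✗
Σlᵢ = 7 ⇒ odd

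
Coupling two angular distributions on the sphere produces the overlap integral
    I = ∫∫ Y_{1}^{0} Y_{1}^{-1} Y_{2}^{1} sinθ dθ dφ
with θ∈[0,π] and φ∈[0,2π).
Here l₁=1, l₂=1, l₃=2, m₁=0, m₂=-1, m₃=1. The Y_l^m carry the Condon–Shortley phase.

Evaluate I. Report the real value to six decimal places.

Checks pass: Σm=0; 4 even; l₃=2∈[0,2].
(2·1+1)(2·1+1)(2·2+1) = 45
Δ: 0! 2! 2! / 5! → 1/30
sum: t=0:+1/1 = 1/1
3j²(1 1 2; 0 0 0) = Δ·Π!·Σ² = 2/15  (sign +1)
sum: t=0:+1/2 = 1/2
3j²(1 1 2; 0 -1 1) = Δ·Π!·Σ² = 1/10  (sign -1)
combine: 4πI² = 45·2/15·1/10 = 3/5
take √, sign -1: I = -0.21850969

-0.218510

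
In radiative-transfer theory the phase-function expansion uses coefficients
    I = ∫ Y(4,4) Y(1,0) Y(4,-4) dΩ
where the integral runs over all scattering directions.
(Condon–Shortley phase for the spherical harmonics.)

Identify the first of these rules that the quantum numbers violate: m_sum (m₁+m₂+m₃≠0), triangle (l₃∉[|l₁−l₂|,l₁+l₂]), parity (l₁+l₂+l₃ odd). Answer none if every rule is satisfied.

parity

azimuthal sum: 4 + 0 − 4 = 0  ✓
3 ≤ 4 ≤ 5 (triangle on l)  ✓
L = 4 + 1 + 4 = 9 (odd)  ✗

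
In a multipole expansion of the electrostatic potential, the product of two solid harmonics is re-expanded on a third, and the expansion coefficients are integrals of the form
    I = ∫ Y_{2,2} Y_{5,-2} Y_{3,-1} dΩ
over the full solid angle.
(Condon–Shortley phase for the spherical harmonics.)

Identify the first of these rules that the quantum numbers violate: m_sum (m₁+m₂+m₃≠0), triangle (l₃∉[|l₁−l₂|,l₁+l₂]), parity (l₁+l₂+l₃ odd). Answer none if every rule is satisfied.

azimuthal sum: 2 − 2 − 1 = -1  ✗
3 ≤ 3 ≤ 7 (triangle on l)
L = 2 + 5 + 3 = 10 (even)

m_sum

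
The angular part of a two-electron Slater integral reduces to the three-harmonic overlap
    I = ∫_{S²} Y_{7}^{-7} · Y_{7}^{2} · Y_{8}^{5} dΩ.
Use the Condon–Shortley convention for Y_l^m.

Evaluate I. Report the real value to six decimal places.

0.164391

m-sum 0 ✓  L=22 even ✓  0≤8≤14 ✓
Π(2lᵢ+1) = 15×15×17 = 3825
triangle coeff Δ(7,7,8) = 1/22086194130
Σ_t [0,6]: t=0:+1/18289152000 t=1:−1/248832000 t=2:+1/24883200 t=3:−1/11943936 t=4:+1/24883200 t=5:−1/248832000 t=6:+1/18289152000 = -11/975421440
(3j)²=1750/289731 [(7 7 8; 0 0 0)], sign=-1
Σ_t [6,6]: t=6:+1/20901888000 = 1/20901888000
(3j)²=546/37145 [(7 7 8; -7 2 5)], sign=-1
⇒ 4πI² = 1102500/3246473
I = (+1)√(1102500/3246473/(4π)) = 0.16439116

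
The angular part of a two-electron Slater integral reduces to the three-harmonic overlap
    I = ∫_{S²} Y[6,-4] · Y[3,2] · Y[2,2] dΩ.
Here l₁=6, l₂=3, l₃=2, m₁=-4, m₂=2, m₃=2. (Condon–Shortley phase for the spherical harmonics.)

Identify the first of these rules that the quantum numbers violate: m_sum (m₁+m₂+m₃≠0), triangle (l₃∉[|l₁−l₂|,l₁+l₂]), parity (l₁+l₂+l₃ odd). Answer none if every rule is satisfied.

triangle

m₁+m₂+m₃ = -4 + 2 + 2 = 0  ✓
triangle: |6−3|=3 ≤ l₃=2 ≤ 6+3=9  ✗
parity: l₁+l₂+l₃ = 11 is odd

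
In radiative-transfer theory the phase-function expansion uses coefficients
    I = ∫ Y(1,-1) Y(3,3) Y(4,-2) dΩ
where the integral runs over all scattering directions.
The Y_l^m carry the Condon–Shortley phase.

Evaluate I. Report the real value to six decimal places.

0.061558

Rules hold: Σm=0, L=8 even, 2≤4≤4.
N = 3·7·9 = 189
Δ = 0!·2!·6!/9! = 1/252
Racah Σ t=0..0: t=0:+1/36 = 1/36
⇒ 3j(1 3 4; 0 0 0)² = 4/63, sgn +1
Racah Σ t=0..0: t=0:+1/1440 = 1/1440
⇒ 3j(1 3 4; -1 3 -2)² = 1/252, sgn +1
4πI² = N·(3j₀)²·(3jₘ)² = 1/21
I = +1·√(0.047619/4π) = 0.06155813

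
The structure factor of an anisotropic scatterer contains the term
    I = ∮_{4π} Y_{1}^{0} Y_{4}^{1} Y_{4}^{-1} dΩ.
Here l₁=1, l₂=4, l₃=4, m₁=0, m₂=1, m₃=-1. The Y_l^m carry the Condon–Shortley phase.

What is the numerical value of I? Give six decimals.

Σlᵢ=9 odd — θ-integrand is odd under cosθ→−cosθ; I=0

0.000000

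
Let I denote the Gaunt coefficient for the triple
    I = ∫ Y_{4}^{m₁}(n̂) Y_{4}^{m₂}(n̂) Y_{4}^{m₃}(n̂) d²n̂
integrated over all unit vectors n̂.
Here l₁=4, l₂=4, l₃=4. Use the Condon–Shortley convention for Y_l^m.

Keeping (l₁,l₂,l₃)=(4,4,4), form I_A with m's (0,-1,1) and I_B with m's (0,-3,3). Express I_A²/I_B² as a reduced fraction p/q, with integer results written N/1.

9/49

Shared (l₁,l₂,l₃)=(4,4,4): N and (l;000)² cancel in I_A²/I_B².
A: Δ = 4!·4!·4!/13! = 1/450450; Racah Σ t=0..3: t=0:+1/3456 t=1:−1/144 t=2:+1/96 t=3:−1/864 = 1/384; ⇒ 3j(4 4 4; 0 -1 1)² = 9/2002, sgn -1
B: Δ = 4!·4!·4!/13! = 1/450450; Racah Σ t=0..1: t=0:+1/3456 t=1:−1/864 = -1/1152; ⇒ 3j(4 4 4; 0 -3 3)² = 7/286, sgn +1
I_A²/I_B² = (9/2002)/(7/286) = 9/49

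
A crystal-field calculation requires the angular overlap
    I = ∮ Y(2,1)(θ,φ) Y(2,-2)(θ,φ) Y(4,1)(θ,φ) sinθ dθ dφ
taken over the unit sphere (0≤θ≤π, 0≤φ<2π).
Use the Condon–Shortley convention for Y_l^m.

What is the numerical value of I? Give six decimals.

Rules hold: Σm=0, L=8 even, 0≤4≤4.
N = 5·5·9 = 225
Δ = 0!·4!·4!/9! = 1/630
Racah Σ t=0..0: t=0:+1/16 = 1/16
⇒ 3j(2 2 4; 0 0 0)² = 2/35, sgn +1
Racah Σ t=0..0: t=0:+1/144 = 1/144
⇒ 3j(2 2 4; 1 -2 1)² = 1/126, sgn -1
4πI² = N·(3j₀)²·(3jₘ)² = 5/49
I = -1·√(0.102041/4π) = -0.09011188

-0.090112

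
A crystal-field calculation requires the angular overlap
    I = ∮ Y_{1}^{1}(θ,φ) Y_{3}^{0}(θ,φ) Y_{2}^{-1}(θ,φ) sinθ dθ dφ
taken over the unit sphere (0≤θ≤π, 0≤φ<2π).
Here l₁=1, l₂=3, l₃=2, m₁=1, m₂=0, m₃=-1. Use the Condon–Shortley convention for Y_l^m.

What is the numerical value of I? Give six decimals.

Checks pass: Σm=0; 6 even; l₃=2∈[2,4].
(2·1+1)(2·3+1)(2·2+1) = 105
Δ: 2! 0! 4! / 7! → 1/105
sum: t=1:−1/4 = -1/4
3j²(1 3 2; 0 0 0) = Δ·Π!·Σ² = 3/35  (sign -1)
sum: t=0:+1/12 = 1/12
3j²(1 3 2; 1 0 -1) = Δ·Π!·Σ² = 1/35  (sign -1)
combine: 4πI² = 105·3/35·1/35 = 9/35
take √, sign +1: I = 0.14304817

0.143048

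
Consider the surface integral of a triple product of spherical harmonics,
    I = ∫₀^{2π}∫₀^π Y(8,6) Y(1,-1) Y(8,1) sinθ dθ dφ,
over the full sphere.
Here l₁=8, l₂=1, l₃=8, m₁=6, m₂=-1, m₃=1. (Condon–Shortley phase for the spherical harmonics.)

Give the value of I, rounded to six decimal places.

Σmᵢ = 6 ≠ 0, so the φ-integral vanishes; I = 0

0.000000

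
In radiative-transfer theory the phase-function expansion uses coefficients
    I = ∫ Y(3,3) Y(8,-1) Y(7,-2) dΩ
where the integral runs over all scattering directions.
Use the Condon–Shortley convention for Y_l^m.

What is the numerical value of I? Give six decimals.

0.148075

Checks pass: Σm=0; 18 even; l₃=7∈[5,11].
(2·3+1)(2·8+1)(2·7+1) = 1785
Δ: 4! 2! 12! / 19! → 1/5290740
sum: t=1:−1/7257600 t=2:+1/2073600 t=3:−1/7257600 = 1/4838400
3j²(3 8 7; 0 0 0) = Δ·Π!·Σ² = 252/20995  (sign -1)
sum: t=0:+1/29030400 = 1/29030400
3j²(3 8 7; 3 -1 -2) = Δ·Π!·Σ² = 54/4199  (sign -1)
combine: 4πI² = 1785·252/20995·54/4199 = 285768/1037153
take √, sign +1: I = 0.14807456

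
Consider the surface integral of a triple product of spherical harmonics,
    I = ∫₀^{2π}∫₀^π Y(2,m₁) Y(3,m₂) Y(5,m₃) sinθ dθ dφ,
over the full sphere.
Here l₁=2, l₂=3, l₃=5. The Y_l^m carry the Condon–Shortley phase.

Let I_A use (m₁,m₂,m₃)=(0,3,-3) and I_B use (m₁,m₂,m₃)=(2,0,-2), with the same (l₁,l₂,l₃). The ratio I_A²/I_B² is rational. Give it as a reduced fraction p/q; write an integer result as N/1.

Shared (l₁,l₂,l₃)=(2,3,5): N and (l;000)² cancel in I_A²/I_B².
A: Δ = 0!·4!·6!/11! = 1/2310; Racah Σ t=0..0: t=0:+1/2880 = 1/2880; ⇒ 3j(2 3 5; 0 3 -3)² = 2/165, sgn +1
B: Δ = 0!·4!·6!/11! = 1/2310; Racah Σ t=0..0: t=0:+1/864 = 1/864; ⇒ 3j(2 3 5; 2 0 -2)² = 1/66, sgn -1
I_A²/I_B² = (2/165)/(1/66) = 4/5

4/5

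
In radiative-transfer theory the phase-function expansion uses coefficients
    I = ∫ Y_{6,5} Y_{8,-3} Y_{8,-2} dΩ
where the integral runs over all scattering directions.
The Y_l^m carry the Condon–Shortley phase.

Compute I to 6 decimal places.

-0.034809

Rules hold: Σm=0, L=22 even, 2≤8≤14.
N = 13·17·17 = 3757
Δ = 6!·6!·10!/23! = 1/13742520792
Racah Σ t=0..6: t=0:+1/41803776000 t=1:−1/435456000 t=2:+1/39813120 t=3:−1/18662400 t=4:+1/39813120 t=5:−1/435456000 t=6:+1/41803776000 = -11/1393459200
⇒ 3j(6 8 8; 0 0 0)² = 600/96577, sgn -1
Racah Σ t=0..1: t=0:+1/1244160000 t=1:−1/1492992000 = 1/7464960000
⇒ 3j(6 8 8; 5 -3 -2)² = 63/96577, sgn +1
4πI² = N·(3j₀)²·(3jₘ)² = 37800/2482597
I = -1·√(0.015226/4π) = -0.03480870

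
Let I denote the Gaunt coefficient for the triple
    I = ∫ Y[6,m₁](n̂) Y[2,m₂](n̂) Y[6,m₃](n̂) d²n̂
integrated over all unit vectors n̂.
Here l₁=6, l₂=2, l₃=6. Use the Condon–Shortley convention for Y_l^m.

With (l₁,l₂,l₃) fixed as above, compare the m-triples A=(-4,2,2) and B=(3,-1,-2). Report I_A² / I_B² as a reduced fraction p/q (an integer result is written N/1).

l's match ⇒ only the (l;m) 3-j factors differ between A and B.
A: triangle coeff Δ(6,2,6) = 1/90090; Σ_t [2,2]: t=2:+1/322560 = 1/322560; (3j)²=18/1001 [(6 2 6; -4 2 2)], sign=+1
B: triangle coeff Δ(6,2,6) = 1/90090; Σ_t [0,1]: t=0:+1/60480 t=1:−1/161280 = 1/96768; (3j)²=15/1001 [(6 2 6; 3 -1 -2)], sign=+1
I_A²/I_B² = (18/1001)/(15/1001) = 6/5

6/5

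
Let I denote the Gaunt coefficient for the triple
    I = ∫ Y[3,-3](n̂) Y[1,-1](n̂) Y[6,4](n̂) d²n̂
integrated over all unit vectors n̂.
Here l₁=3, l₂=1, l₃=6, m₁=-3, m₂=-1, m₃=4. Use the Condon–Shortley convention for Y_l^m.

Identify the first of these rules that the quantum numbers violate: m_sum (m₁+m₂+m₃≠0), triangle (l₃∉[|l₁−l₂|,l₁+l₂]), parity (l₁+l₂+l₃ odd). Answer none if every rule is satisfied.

azimuthal sum: -3 − 1 + 4 = 0  ✓
2 ≤ 6 ≤ 4 (triangle on l)  ✗
L = 3 + 1 + 6 = 10 (even)

triangle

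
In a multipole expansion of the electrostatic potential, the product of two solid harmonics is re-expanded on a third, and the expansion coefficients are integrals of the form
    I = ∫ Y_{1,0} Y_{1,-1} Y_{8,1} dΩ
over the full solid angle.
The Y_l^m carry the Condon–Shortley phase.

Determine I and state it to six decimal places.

0.000000

l₃=8 ∉ [0,2] — triangle fails ⇒ I = 0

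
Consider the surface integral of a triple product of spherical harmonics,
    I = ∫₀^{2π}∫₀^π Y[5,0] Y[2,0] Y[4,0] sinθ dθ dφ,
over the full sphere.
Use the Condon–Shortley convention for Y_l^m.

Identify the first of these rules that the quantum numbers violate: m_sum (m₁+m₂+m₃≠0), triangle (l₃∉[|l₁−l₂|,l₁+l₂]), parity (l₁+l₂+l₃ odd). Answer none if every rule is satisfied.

m₁+m₂+m₃ = 0 + 0 + 0 = 0  ✓
triangle: |5−2|=3 ≤ l₃=4 ≤ 5+2=7  ✓
parity: l₁+l₂+l₃ = 11 is odd  ✗

parity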